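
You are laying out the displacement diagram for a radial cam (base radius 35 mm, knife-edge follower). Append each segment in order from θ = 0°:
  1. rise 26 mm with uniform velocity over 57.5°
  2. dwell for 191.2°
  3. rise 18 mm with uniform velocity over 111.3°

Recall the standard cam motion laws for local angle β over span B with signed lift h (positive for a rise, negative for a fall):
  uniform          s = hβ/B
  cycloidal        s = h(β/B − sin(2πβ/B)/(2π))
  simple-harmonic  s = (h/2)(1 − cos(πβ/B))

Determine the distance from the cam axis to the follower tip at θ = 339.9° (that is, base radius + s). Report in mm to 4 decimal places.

seg 1 [0°–57.5°] uniform, h=26: full span → s += 26 → s = 26.0000
seg 2 [57.5°–248.7°] dwell: s stays 26.0000
seg 3 [248.7°–360°] uniform, h=18: θ=339.9° here. β=91.2, B=111.3. 18·91.2/111.3 = 14.7493 → s = 40.7493
radial distance = base radius + s = 35 + 40.7493 = 75.7493

75.7493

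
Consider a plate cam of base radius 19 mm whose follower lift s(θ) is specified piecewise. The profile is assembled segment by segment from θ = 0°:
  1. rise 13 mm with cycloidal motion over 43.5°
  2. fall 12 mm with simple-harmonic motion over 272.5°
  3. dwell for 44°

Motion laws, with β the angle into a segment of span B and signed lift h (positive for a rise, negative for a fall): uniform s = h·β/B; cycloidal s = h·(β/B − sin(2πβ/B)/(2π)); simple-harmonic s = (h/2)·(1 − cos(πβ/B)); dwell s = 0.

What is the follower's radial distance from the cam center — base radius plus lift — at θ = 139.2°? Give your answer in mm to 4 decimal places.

seg 1 [0°–43.5°] cycloidal, h=13: full span → s += 13 → s = 13.0000
seg 2 [43.5°–316°] simple-harmonic, h=-12: θ=139.2° here. β=95.7, B=272.5. -12/2·(1 − cos(π·0.3512)) = -3.2961 → s = 9.7039
radial distance = base radius + s = 19 + 9.7039 = 28.7039

28.7039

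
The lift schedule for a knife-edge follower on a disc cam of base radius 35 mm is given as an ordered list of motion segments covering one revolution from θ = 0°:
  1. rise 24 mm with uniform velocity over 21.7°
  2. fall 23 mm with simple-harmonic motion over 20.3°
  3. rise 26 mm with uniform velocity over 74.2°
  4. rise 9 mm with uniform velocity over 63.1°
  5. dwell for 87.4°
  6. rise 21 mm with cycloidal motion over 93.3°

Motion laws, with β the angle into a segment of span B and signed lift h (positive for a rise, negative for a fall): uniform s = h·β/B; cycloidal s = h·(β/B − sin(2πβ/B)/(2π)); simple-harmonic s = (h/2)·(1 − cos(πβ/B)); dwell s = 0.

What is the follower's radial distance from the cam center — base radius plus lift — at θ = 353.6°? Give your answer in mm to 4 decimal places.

seg 1 [0°–21.7°] uniform, h=24: full span → s += 24 → s = 24.0000
seg 2 [21.7°–42°] simple-harmonic, h=-23: full span → s += -23 → s = 1.0000
seg 3 [42°–116.2°] uniform, h=26: full span → s += 26 → s = 27.0000
seg 4 [116.2°–179.3°] uniform, h=9: full span → s += 9 → s = 36.0000
seg 5 [179.3°–266.7°] dwell: s stays 36.0000
seg 6 [266.7°–360°] cycloidal, h=21: θ=353.6° here. β=86.9, B=93.3. 21·(0.9314 − sin(2π·0.9314)/(2π)) = 20.9558 → s = 56.9558
radial distance = base radius + s = 35 + 56.9558 = 91.9558

91.9558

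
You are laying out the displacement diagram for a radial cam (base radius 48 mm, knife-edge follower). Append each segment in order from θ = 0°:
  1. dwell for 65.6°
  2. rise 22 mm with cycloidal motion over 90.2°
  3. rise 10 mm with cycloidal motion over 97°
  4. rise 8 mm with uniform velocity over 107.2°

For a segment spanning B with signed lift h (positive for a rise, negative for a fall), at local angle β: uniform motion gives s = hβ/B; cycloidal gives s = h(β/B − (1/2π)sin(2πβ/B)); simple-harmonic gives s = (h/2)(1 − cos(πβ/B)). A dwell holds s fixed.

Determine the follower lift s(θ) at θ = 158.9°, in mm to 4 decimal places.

seg 1 [0°–65.6°] dwell: s stays 0.0000
seg 2 [65.6°–155.8°] cycloidal, h=22: full span → s += 22 → s = 22.0000
seg 3 [155.8°–252.8°] cycloidal, h=10: θ=158.9° here. β=3.1, B=97. 10·(0.0320 − sin(2π·0.0320)/(2π)) = 0.0021 → s = 22.0021

22.0021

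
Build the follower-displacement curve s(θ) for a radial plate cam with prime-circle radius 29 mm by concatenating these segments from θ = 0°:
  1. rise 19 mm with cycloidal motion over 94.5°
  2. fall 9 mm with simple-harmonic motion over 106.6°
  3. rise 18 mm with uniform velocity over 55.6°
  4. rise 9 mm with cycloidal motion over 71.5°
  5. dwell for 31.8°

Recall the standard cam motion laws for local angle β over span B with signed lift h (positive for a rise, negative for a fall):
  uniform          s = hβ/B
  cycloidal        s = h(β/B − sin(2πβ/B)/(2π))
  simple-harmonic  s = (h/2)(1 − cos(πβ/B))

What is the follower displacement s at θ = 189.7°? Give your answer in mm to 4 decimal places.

seg 1 [0°–94.5°] cycloidal, h=19: full span → s += 19 → s = 19.0000
seg 2 [94.5°–201.1°] simple-harmonic, h=-9: θ=189.7° here. β=95.2, B=106.6. -9/2·(1 − cos(π·0.8931)) = -8.7484 → s = 10.2516

10.2516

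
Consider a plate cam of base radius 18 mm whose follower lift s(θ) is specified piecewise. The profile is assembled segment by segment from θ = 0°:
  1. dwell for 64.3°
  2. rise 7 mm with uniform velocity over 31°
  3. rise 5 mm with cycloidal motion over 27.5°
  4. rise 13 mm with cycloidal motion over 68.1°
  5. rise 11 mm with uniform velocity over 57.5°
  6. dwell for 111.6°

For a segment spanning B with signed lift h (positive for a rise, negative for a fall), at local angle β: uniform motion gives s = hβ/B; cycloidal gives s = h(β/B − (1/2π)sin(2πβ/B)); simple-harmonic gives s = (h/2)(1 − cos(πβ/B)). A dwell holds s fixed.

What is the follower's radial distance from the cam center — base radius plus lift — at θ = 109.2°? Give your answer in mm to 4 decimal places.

seg 1 [0°–64.3°] dwell: s stays 0.0000
seg 2 [64.3°–95.3°] uniform, h=7: full span → s += 7 → s = 7.0000
seg 3 [95.3°–122.8°] cycloidal, h=5: θ=109.2° here. β=13.9, B=27.5. 5·(0.5055 − sin(2π·0.5055)/(2π)) = 2.5545 → s = 9.5545
radial distance = base radius + s = 18 + 9.5545 = 27.5545

27.5545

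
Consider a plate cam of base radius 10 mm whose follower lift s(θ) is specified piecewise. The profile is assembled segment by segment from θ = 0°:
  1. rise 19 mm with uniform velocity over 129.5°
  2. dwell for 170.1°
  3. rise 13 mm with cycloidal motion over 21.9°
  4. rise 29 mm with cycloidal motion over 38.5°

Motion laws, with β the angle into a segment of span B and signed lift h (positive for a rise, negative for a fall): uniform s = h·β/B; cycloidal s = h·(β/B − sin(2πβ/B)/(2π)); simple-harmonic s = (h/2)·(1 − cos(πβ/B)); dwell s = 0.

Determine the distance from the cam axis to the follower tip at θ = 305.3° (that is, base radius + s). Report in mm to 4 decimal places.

seg 1 [0°–129.5°] uniform, h=19: full span → s += 19 → s = 19.0000
seg 2 [129.5°–299.6°] dwell: s stays 19.0000
seg 3 [299.6°–321.5°] cycloidal, h=13: θ=305.3° here. β=5.7, B=21.9. 13·(0.2603 − sin(2π·0.2603)/(2π)) = 1.3189 → s = 20.3189
radial distance = base radius + s = 10 + 20.3189 = 30.3189

30.3189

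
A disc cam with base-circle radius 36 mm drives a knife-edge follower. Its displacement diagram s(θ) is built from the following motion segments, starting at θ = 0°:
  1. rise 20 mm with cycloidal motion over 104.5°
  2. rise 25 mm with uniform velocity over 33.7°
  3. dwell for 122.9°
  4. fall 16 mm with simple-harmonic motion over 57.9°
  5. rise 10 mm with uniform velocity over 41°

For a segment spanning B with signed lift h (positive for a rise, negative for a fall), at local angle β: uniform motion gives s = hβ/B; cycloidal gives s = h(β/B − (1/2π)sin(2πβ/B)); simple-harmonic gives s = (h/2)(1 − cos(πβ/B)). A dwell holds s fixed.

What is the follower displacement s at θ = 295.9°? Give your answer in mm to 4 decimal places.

seg 1 [0°–104.5°] cycloidal, h=20: full span → s += 20 → s = 20.0000
seg 2 [104.5°–138.2°] uniform, h=25: full span → s += 25 → s = 45.0000
seg 3 [138.2°–261.1°] dwell: s stays 45.0000
seg 4 [261.1°–319°] simple-harmonic, h=-16: θ=295.9° here. β=34.8, B=57.9. -16/2·(1 − cos(π·0.6010)) = -10.4969 → s = 34.5031

34.5031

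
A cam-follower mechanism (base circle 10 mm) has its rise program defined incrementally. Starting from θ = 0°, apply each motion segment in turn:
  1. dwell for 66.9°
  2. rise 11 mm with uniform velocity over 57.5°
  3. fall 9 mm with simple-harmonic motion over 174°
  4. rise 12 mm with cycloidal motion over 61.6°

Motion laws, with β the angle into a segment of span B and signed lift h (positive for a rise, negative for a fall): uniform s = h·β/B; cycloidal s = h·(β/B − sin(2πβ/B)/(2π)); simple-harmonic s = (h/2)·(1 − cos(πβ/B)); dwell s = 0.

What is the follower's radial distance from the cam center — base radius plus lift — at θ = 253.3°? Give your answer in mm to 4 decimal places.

seg 1 [0°–66.9°] dwell: s stays 0.0000
seg 2 [66.9°–124.4°] uniform, h=11: full span → s += 11 → s = 11.0000
seg 3 [124.4°–298.4°] simple-harmonic, h=-9: θ=253.3° here. β=128.9, B=174. -9/2·(1 − cos(π·0.7408)) = -7.5887 → s = 3.4113
radial distance = base radius + s = 10 + 3.4113 = 13.4113

13.4113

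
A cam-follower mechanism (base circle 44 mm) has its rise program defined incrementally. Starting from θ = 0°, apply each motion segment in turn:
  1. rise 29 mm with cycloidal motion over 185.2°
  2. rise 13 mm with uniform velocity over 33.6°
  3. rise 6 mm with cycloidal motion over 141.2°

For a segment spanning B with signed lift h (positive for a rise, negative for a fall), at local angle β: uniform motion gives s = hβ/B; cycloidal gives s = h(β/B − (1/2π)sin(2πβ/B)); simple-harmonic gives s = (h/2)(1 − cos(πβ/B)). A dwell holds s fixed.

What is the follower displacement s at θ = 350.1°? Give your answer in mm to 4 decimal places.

seg 1 [0°–185.2°] cycloidal, h=29: full span → s += 29 → s = 29.0000
seg 2 [185.2°–218.8°] uniform, h=13: full span → s += 13 → s = 42.0000
seg 3 [218.8°–360°] cycloidal, h=6: θ=350.1° here. β=131.3, B=141.2. 6·(0.9299 − sin(2π·0.9299)/(2π)) = 5.9865 → s = 47.9865

47.9865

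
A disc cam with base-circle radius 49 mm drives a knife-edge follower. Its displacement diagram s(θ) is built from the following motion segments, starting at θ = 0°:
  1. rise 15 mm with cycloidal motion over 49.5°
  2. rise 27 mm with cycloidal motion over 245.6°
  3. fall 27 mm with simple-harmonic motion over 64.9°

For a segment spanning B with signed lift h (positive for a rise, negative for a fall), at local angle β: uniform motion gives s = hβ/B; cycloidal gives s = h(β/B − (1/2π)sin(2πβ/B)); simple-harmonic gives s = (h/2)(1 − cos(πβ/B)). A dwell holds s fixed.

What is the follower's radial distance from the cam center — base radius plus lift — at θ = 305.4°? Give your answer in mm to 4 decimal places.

seg 1 [0°–49.5°] cycloidal, h=15: full span → s += 15 → s = 15.0000
seg 2 [49.5°–295.1°] cycloidal, h=27: full span → s += 27 → s = 42.0000
seg 3 [295.1°–360°] simple-harmonic, h=-27: θ=305.4° here. β=10.3, B=64.9. -27/2·(1 − cos(π·0.1587)) = -1.6435 → s = 40.3565
radial distance = base radius + s = 49 + 40.3565 = 89.3565

89.3565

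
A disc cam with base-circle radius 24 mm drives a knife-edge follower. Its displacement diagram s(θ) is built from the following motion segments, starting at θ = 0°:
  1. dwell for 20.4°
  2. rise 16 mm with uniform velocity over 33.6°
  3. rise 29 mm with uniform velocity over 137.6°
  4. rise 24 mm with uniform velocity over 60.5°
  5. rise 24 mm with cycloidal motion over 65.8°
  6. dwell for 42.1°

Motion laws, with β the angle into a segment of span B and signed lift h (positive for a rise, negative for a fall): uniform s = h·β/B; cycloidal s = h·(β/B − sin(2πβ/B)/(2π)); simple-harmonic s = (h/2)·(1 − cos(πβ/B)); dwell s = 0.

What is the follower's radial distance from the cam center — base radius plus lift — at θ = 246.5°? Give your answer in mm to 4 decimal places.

seg 1 [0°–20.4°] dwell: s stays 0.0000
seg 2 [20.4°–54°] uniform, h=16: full span → s += 16 → s = 16.0000
seg 3 [54°–191.6°] uniform, h=29: full span → s += 29 → s = 45.0000
seg 4 [191.6°–252.1°] uniform, h=24: θ=246.5° here. β=54.9, B=60.5. 24·54.9/60.5 = 21.7785 → s = 66.7785
radial distance = base radius + s = 24 + 66.7785 = 90.7785

90.7785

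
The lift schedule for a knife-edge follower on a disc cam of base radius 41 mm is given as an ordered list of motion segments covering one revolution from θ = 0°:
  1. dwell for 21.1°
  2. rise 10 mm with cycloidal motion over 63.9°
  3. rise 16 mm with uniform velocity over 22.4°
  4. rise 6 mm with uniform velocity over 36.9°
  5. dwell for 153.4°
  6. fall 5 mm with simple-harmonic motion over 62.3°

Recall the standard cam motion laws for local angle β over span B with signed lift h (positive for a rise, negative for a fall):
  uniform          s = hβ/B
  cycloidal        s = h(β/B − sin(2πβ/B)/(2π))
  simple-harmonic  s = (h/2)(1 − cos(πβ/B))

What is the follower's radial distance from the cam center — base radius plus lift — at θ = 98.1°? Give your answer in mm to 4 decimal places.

seg 1 [0°–21.1°] dwell: s stays 0.0000
seg 2 [21.1°–85°] cycloidal, h=10: full span → s += 10 → s = 10.0000
seg 3 [85°–107.4°] uniform, h=16: θ=98.1° here. β=13.1, B=22.4. 16·13.1/22.4 = 9.3571 → s = 19.3571
radial distance = base radius + s = 41 + 19.3571 = 60.3571

60.3571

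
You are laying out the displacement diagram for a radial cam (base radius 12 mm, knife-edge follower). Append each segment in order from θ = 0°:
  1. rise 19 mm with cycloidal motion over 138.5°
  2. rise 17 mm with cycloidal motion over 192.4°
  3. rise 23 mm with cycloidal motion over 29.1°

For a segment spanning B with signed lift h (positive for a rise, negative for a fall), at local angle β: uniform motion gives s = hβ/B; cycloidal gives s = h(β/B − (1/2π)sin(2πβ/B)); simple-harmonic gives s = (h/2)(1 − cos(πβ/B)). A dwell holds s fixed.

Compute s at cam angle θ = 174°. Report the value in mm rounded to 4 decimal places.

seg 1 [0°–138.5°] cycloidal, h=19: full span → s += 19 → s = 19.0000
seg 2 [138.5°–330.9°] cycloidal, h=17: θ=174° here. β=35.5, B=192.4. 17·(0.1845 − sin(2π·0.1845)/(2π)) = 0.6569 → s = 19.6569

19.6569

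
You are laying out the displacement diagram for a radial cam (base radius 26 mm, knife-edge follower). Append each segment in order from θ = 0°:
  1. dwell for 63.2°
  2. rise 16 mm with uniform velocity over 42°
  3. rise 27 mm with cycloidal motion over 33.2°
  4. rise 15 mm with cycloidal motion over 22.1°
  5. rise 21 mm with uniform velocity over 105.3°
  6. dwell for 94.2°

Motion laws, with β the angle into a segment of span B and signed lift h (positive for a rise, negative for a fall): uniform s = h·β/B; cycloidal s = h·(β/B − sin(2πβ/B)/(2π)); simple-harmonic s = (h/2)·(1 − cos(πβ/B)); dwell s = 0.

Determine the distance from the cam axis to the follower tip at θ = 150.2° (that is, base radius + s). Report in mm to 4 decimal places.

seg 1 [0°–63.2°] dwell: s stays 0.0000
seg 2 [63.2°–105.2°] uniform, h=16: full span → s += 16 → s = 16.0000
seg 3 [105.2°–138.4°] cycloidal, h=27: full span → s += 27 → s = 43.0000
seg 4 [138.4°–160.5°] cycloidal, h=15: θ=150.2° here. β=11.8, B=22.1. 15·(0.5339 − sin(2π·0.5339)/(2π)) = 8.5143 → s = 51.5143
radial distance = base radius + s = 26 + 51.5143 = 77.5143

77.5143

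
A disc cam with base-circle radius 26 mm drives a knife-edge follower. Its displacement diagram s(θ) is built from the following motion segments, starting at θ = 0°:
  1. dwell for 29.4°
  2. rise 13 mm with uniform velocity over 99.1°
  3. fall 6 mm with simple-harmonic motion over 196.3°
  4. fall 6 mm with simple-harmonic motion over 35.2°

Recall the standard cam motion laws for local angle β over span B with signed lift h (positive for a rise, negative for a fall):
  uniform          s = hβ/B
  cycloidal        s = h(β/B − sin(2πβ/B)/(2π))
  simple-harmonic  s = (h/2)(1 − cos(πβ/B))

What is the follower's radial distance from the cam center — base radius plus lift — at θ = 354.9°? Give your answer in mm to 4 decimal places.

seg 1 [0°–29.4°] dwell: s stays 0.0000
seg 2 [29.4°–128.5°] uniform, h=13: full span → s += 13 → s = 13.0000
seg 3 [128.5°–324.8°] simple-harmonic, h=-6: full span → s += -6 → s = 7.0000
seg 4 [324.8°–360°] simple-harmonic, h=-6: θ=354.9° here. β=30.1, B=35.2. -6/2·(1 − cos(π·0.8551)) = -5.6946 → s = 1.3054
radial distance = base radius + s = 26 + 1.3054 = 27.3054

27.3054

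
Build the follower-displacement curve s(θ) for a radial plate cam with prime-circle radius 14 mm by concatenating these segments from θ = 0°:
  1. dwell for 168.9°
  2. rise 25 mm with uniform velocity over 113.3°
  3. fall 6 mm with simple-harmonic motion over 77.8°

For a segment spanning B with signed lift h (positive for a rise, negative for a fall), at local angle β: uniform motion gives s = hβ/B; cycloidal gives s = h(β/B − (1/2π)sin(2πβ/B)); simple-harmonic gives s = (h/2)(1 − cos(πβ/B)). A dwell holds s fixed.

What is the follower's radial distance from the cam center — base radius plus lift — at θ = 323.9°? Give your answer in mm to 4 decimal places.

seg 1 [0°–168.9°] dwell: s stays 0.0000
seg 2 [168.9°–282.2°] uniform, h=25: full span → s += 25 → s = 25.0000
seg 3 [282.2°–360°] simple-harmonic, h=-6: θ=323.9° here. β=41.7, B=77.8. -6/2·(1 − cos(π·0.5360)) = -3.3385 → s = 21.6615
radial distance = base radius + s = 14 + 21.6615 = 35.6615

35.6615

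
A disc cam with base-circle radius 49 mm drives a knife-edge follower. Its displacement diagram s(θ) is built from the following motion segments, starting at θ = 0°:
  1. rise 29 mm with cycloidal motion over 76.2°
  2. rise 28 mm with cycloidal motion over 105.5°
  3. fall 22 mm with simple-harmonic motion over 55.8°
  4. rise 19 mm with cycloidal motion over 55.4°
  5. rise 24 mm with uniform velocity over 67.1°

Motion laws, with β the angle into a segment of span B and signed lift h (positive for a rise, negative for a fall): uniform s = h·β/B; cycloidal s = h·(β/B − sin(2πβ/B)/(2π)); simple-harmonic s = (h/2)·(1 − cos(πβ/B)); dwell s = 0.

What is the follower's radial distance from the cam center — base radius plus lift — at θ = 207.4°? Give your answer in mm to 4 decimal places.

seg 1 [0°–76.2°] cycloidal, h=29: full span → s += 29 → s = 29.0000
seg 2 [76.2°–181.7°] cycloidal, h=28: full span → s += 28 → s = 57.0000
seg 3 [181.7°–237.5°] simple-harmonic, h=-22: θ=207.4° here. β=25.7, B=55.8. -22/2·(1 − cos(π·0.4606)) = -9.6410 → s = 47.3590
radial distance = base radius + s = 49 + 47.3590 = 96.3590

96.3590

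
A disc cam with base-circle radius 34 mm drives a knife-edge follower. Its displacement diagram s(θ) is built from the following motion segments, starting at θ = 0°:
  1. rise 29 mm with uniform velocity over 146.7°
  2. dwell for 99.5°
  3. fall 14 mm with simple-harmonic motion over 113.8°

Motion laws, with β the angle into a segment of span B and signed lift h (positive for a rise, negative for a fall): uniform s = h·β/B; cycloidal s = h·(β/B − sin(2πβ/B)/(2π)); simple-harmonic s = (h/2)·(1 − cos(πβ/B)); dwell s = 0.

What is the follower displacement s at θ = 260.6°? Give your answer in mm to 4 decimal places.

seg 1 [0°–146.7°] uniform, h=29: full span → s += 29 → s = 29.0000
seg 2 [146.7°–246.2°] dwell: s stays 29.0000
seg 3 [246.2°–360°] simple-harmonic, h=-14: θ=260.6° here. β=14.4, B=113.8. -14/2·(1 − cos(π·0.1265)) = -0.5459 → s = 28.4541

28.4541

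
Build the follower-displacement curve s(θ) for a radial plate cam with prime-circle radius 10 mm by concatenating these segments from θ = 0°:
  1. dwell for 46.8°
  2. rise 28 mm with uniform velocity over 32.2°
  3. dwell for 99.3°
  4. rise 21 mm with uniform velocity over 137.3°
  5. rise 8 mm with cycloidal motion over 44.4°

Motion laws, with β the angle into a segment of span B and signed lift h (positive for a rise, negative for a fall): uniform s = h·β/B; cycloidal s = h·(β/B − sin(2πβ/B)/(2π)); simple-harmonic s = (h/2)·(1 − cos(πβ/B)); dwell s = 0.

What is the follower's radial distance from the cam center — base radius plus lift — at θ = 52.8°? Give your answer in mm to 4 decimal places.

seg 1 [0°–46.8°] dwell: s stays 0.0000
seg 2 [46.8°–79°] uniform, h=28: θ=52.8° here. β=6, B=32.2. 28·6/32.2 = 5.2174 → s = 5.2174
radial distance = base radius + s = 10 + 5.2174 = 15.2174

15.2174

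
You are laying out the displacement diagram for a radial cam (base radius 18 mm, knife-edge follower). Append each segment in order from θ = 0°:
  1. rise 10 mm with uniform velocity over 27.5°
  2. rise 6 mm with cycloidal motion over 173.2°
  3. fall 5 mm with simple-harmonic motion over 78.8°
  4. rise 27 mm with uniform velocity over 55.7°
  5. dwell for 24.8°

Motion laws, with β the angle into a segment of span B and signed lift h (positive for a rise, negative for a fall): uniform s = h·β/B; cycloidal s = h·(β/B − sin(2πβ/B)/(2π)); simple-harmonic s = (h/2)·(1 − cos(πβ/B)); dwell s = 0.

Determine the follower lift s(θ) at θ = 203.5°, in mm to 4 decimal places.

seg 1 [0°–27.5°] uniform, h=10: full span → s += 10 → s = 10.0000
seg 2 [27.5°–200.7°] cycloidal, h=6: full span → s += 6 → s = 16.0000
seg 3 [200.7°–279.5°] simple-harmonic, h=-5: θ=203.5° here. β=2.8, B=78.8. -5/2·(1 − cos(π·0.0355)) = -0.0156 → s = 15.9844

15.9844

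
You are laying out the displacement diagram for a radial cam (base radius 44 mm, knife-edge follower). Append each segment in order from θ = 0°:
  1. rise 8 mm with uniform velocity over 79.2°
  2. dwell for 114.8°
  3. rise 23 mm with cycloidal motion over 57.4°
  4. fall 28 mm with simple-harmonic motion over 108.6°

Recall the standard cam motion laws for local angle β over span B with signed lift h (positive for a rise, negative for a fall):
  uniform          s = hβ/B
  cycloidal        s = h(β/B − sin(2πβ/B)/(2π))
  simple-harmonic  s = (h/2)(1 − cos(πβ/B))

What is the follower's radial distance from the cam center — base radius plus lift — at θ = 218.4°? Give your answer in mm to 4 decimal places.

seg 1 [0°–79.2°] uniform, h=8: full span → s += 8 → s = 8.0000
seg 2 [79.2°–194°] dwell: s stays 8.0000
seg 3 [194°–251.4°] cycloidal, h=23: θ=218.4° here. β=24.4, B=57.4. 23·(0.4251 − sin(2π·0.4251)/(2π)) = 8.1169 → s = 16.1169
radial distance = base radius + s = 44 + 16.1169 = 60.1169

60.1169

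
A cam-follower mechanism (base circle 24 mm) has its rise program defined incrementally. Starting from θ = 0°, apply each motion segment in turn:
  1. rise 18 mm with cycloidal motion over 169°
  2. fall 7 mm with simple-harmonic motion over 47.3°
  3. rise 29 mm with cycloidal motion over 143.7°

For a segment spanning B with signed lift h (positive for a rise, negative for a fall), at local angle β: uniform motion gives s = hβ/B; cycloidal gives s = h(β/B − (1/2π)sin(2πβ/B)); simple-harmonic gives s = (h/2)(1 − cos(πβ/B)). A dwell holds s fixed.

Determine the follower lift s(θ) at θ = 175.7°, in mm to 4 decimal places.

seg 1 [0°–169°] cycloidal, h=18: full span → s += 18 → s = 18.0000
seg 2 [169°–216.3°] simple-harmonic, h=-7: θ=175.7° here. β=6.7, B=47.3. -7/2·(1 − cos(π·0.1416)) = -0.3409 → s = 17.6591

17.6591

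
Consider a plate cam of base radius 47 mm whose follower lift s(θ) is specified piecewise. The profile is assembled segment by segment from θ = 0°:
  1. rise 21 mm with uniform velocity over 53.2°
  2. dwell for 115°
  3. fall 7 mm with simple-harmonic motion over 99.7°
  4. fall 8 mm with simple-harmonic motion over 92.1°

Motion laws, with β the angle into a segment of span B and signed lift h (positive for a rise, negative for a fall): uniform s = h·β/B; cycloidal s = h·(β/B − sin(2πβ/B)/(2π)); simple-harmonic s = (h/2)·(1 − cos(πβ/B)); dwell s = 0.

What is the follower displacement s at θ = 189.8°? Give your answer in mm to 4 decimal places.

seg 1 [0°–53.2°] uniform, h=21: full span → s += 21 → s = 21.0000
seg 2 [53.2°–168.2°] dwell: s stays 21.0000
seg 3 [168.2°–267.9°] simple-harmonic, h=-7: θ=189.8° here. β=21.6, B=99.7. -7/2·(1 − cos(π·0.2166)) = -0.7799 → s = 20.2201

20.2201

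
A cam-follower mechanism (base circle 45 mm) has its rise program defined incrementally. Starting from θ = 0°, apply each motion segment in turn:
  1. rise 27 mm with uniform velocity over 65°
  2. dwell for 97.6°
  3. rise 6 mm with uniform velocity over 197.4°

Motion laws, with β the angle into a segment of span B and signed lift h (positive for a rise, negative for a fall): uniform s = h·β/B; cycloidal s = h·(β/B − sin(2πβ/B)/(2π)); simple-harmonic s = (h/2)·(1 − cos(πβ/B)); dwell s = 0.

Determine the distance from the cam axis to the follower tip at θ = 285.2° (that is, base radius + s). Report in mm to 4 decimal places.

seg 1 [0°–65°] uniform, h=27: full span → s += 27 → s = 27.0000
seg 2 [65°–162.6°] dwell: s stays 27.0000
seg 3 [162.6°–360°] uniform, h=6: θ=285.2° here. β=122.6, B=197.4. 6·122.6/197.4 = 3.7264 → s = 30.7264
radial distance = base radius + s = 45 + 30.7264 = 75.7264

75.7264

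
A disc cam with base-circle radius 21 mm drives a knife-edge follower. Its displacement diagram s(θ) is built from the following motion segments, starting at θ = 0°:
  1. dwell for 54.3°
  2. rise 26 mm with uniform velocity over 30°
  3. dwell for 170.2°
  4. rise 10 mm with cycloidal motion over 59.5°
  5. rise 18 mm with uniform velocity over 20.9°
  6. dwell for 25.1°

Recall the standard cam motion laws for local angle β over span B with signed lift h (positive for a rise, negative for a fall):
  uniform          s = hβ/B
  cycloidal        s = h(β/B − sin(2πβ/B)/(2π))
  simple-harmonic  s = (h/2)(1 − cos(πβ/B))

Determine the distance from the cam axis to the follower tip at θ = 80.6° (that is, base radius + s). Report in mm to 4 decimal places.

seg 1 [0°–54.3°] dwell: s stays 0.0000
seg 2 [54.3°–84.3°] uniform, h=26: θ=80.6° here. β=26.3, B=30. 26·26.3/30 = 22.7933 → s = 22.7933
radial distance = base radius + s = 21 + 22.7933 = 43.7933

43.7933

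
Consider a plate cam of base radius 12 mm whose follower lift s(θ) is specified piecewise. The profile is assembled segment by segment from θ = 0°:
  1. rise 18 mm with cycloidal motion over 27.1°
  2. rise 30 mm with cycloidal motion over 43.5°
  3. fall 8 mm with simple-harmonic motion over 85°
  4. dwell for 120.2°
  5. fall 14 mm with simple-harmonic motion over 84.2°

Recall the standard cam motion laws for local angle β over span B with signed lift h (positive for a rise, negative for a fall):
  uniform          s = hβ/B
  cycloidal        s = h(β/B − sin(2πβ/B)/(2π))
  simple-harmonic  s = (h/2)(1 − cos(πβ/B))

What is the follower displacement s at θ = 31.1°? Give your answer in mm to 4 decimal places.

seg 1 [0°–27.1°] cycloidal, h=18: full span → s += 18 → s = 18.0000
seg 2 [27.1°–70.6°] cycloidal, h=30: θ=31.1° here. β=4, B=43.5. 30·(0.0920 − sin(2π·0.0920)/(2π)) = 0.1509 → s = 18.1509

18.1509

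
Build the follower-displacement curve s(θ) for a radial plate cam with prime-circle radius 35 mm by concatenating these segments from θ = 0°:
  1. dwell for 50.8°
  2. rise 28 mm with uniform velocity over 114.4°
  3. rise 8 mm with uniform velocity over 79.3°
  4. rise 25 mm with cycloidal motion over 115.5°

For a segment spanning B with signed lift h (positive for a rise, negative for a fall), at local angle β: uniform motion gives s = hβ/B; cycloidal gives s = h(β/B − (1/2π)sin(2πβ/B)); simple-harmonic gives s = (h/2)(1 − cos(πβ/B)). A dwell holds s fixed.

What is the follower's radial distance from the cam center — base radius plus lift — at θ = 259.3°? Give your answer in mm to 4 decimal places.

seg 1 [0°–50.8°] dwell: s stays 0.0000
seg 2 [50.8°–165.2°] uniform, h=28: full span → s += 28 → s = 28.0000
seg 3 [165.2°–244.5°] uniform, h=8: full span → s += 8 → s = 36.0000
seg 4 [244.5°–360°] cycloidal, h=25: θ=259.3° here. β=14.8, B=115.5. 25·(0.1281 − sin(2π·0.1281)/(2π)) = 0.3350 → s = 36.3350
radial distance = base radius + s = 35 + 36.3350 = 71.3350

71.3350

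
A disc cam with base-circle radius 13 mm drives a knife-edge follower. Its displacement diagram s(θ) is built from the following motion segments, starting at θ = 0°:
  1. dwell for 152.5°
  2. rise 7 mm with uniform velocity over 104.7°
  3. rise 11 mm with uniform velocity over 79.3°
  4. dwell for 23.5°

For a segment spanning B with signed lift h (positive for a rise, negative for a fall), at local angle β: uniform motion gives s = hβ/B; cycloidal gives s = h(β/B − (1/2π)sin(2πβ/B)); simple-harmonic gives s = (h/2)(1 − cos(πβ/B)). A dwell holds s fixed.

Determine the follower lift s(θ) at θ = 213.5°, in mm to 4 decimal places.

seg 1 [0°–152.5°] dwell: s stays 0.0000
seg 2 [152.5°–257.2°] uniform, h=7: θ=213.5° here. β=61, B=104.7. 7·61/104.7 = 4.0783 → s = 4.0783

4.0783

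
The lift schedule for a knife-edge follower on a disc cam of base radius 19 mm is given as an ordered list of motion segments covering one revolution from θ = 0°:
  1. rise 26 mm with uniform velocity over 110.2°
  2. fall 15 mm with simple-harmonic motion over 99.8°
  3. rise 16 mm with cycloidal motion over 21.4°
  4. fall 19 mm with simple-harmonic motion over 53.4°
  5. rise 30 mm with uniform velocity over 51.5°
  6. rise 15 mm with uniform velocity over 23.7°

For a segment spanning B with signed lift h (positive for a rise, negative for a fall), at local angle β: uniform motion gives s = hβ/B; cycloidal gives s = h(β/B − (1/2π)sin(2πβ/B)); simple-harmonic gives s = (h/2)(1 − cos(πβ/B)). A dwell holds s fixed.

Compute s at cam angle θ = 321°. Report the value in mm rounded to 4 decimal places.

seg 1 [0°–110.2°] uniform, h=26: full span → s += 26 → s = 26.0000
seg 2 [110.2°–210°] simple-harmonic, h=-15: full span → s += -15 → s = 11.0000
seg 3 [210°–231.4°] cycloidal, h=16: full span → s += 16 → s = 27.0000
seg 4 [231.4°–284.8°] simple-harmonic, h=-19: full span → s += -19 → s = 8.0000
seg 5 [284.8°–336.3°] uniform, h=30: θ=321° here. β=36.2, B=51.5. 30·36.2/51.5 = 21.0874 → s = 29.0874

29.0874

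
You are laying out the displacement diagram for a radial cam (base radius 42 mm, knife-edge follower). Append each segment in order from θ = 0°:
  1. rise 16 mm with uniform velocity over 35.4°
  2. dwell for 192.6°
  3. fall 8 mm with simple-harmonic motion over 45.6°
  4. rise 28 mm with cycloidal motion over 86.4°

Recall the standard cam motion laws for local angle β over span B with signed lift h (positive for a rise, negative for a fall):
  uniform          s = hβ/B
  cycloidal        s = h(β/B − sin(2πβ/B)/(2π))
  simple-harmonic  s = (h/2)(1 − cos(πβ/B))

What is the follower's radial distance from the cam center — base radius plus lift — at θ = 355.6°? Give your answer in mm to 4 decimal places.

seg 1 [0°–35.4°] uniform, h=16: full span → s += 16 → s = 16.0000
seg 2 [35.4°–228°] dwell: s stays 16.0000
seg 3 [228°–273.6°] simple-harmonic, h=-8: full span → s += -8 → s = 8.0000
seg 4 [273.6°–360°] cycloidal, h=28: θ=355.6° here. β=82, B=86.4. 28·(0.9491 − sin(2π·0.9491)/(2π)) = 27.9758 → s = 35.9758
radial distance = base radius + s = 42 + 35.9758 = 77.9758

77.9758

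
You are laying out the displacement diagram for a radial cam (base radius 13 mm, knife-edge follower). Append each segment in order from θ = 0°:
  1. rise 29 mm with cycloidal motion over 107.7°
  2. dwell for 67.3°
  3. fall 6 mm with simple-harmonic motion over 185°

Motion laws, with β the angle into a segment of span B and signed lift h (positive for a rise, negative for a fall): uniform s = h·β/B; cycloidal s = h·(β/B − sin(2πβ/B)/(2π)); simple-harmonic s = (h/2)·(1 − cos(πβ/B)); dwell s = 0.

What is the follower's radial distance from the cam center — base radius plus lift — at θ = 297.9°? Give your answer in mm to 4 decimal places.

seg 1 [0°–107.7°] cycloidal, h=29: full span → s += 29 → s = 29.0000
seg 2 [107.7°–175°] dwell: s stays 29.0000
seg 3 [175°–360°] simple-harmonic, h=-6: θ=297.9° here. β=122.9, B=185. -6/2·(1 − cos(π·0.6643)) = -4.4808 → s = 24.5192
radial distance = base radius + s = 13 + 24.5192 = 37.5192

37.5192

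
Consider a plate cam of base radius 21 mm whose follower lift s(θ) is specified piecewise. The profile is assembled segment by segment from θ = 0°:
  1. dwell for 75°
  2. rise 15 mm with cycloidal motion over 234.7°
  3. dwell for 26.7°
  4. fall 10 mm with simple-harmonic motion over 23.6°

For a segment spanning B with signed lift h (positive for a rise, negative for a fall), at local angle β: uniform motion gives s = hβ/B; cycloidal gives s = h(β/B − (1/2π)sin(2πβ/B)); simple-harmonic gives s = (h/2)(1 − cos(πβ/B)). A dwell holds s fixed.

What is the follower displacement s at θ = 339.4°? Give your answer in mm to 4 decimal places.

seg 1 [0°–75°] dwell: s stays 0.0000
seg 2 [75°–309.7°] cycloidal, h=15: full span → s += 15 → s = 15.0000
seg 3 [309.7°–336.4°] dwell: s stays 15.0000
seg 4 [336.4°–360°] simple-harmonic, h=-10: θ=339.4° here. β=3, B=23.6. -10/2·(1 − cos(π·0.1271)) = -0.3934 → s = 14.6066

14.6066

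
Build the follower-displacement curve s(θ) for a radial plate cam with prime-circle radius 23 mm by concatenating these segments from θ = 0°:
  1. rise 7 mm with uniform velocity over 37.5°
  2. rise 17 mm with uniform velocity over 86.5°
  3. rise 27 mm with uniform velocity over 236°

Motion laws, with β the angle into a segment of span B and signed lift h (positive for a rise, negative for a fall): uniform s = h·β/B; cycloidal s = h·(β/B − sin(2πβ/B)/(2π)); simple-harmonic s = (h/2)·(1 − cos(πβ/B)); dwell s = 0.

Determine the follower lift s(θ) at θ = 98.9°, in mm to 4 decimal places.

seg 1 [0°–37.5°] uniform, h=7: full span → s += 7 → s = 7.0000
seg 2 [37.5°–124°] uniform, h=17: θ=98.9° here. β=61.4, B=86.5. 17·61.4/86.5 = 12.0671 → s = 19.0671

19.0671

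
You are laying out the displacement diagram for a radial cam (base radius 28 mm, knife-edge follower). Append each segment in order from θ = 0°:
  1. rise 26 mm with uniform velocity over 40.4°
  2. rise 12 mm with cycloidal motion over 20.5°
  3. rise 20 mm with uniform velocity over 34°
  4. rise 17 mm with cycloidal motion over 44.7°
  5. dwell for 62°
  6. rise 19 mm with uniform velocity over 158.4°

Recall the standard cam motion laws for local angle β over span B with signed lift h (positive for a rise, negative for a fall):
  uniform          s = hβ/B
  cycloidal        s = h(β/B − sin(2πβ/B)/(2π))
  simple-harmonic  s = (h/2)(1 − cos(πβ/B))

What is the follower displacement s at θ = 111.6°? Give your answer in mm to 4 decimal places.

seg 1 [0°–40.4°] uniform, h=26: full span → s += 26 → s = 26.0000
seg 2 [40.4°–60.9°] cycloidal, h=12: full span → s += 12 → s = 38.0000
seg 3 [60.9°–94.9°] uniform, h=20: full span → s += 20 → s = 58.0000
seg 4 [94.9°–139.6°] cycloidal, h=17: θ=111.6° here. β=16.7, B=44.7. 17·(0.3736 − sin(2π·0.3736)/(2π)) = 4.4213 → s = 62.4213

62.4213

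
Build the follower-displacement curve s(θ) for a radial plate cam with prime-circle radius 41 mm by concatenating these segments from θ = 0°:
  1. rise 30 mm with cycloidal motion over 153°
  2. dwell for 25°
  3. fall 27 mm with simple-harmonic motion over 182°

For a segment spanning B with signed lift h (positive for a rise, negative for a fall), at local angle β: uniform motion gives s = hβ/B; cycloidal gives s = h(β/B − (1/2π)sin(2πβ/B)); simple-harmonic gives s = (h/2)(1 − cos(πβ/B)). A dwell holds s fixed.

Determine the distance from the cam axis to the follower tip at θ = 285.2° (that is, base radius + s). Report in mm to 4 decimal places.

seg 1 [0°–153°] cycloidal, h=30: full span → s += 30 → s = 30.0000
seg 2 [153°–178°] dwell: s stays 30.0000
seg 3 [178°–360°] simple-harmonic, h=-27: θ=285.2° here. β=107.2, B=182. -27/2·(1 − cos(π·0.5890)) = -17.2261 → s = 12.7739
radial distance = base radius + s = 41 + 12.7739 = 53.7739

53.7739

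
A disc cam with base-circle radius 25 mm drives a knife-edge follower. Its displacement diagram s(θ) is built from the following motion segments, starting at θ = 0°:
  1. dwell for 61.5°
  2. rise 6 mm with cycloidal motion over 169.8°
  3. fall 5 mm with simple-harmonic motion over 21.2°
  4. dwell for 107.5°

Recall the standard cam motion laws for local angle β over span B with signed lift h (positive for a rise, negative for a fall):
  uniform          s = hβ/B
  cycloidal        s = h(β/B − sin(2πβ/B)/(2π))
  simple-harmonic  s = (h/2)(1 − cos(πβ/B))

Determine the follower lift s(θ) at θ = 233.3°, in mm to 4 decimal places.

seg 1 [0°–61.5°] dwell: s stays 0.0000
seg 2 [61.5°–231.3°] cycloidal, h=6: full span → s += 6 → s = 6.0000
seg 3 [231.3°–252.5°] simple-harmonic, h=-5: θ=233.3° here. β=2, B=21.2. -5/2·(1 − cos(π·0.0943)) = -0.1090 → s = 5.8910

5.8910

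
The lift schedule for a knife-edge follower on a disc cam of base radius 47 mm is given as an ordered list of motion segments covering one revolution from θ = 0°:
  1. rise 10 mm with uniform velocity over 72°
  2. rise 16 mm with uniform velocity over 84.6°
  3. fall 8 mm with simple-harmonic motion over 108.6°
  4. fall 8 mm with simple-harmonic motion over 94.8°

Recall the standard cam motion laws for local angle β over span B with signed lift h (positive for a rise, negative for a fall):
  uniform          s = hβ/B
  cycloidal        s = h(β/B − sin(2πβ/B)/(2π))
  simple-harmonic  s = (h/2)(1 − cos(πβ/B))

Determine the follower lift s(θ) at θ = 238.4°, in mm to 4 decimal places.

seg 1 [0°–72°] uniform, h=10: full span → s += 10 → s = 10.0000
seg 2 [72°–156.6°] uniform, h=16: full span → s += 16 → s = 26.0000
seg 3 [156.6°–265.2°] simple-harmonic, h=-8: θ=238.4° here. β=81.8, B=108.6. -8/2·(1 − cos(π·0.7532)) = -6.8569 → s = 19.1431

19.1431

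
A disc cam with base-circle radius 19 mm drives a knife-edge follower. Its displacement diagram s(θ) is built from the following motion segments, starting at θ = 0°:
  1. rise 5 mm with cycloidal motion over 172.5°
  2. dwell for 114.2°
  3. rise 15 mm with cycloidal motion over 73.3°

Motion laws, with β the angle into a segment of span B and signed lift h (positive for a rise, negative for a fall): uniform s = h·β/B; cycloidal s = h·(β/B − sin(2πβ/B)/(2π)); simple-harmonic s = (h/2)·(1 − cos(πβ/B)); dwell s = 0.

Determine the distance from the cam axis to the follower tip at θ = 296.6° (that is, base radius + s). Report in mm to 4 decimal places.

seg 1 [0°–172.5°] cycloidal, h=5: full span → s += 5 → s = 5.0000
seg 2 [172.5°–286.7°] dwell: s stays 5.0000
seg 3 [286.7°–360°] cycloidal, h=15: θ=296.6° here. β=9.9, B=73.3. 15·(0.1351 − sin(2π·0.1351)/(2π)) = 0.2346 → s = 5.2346
radial distance = base radius + s = 19 + 5.2346 = 24.2346

24.2346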